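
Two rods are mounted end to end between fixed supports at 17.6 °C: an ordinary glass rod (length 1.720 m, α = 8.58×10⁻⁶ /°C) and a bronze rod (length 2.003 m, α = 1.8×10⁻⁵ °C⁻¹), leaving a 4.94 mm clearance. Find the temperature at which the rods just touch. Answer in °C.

α₁L₁ = 1.47576×10⁻⁵ m/K, α₂L₂ = 3.6054×10⁻⁵ m/K → total 5.08116×10⁻⁵ m/K
ΔT = g/(α₁L₁+α₂L₂) = 4.94×10⁻³ / 5.08116×10⁻⁵ = 97.22 K
T = 17.6 + 97.22 = 114.82 °C

T = 115 °C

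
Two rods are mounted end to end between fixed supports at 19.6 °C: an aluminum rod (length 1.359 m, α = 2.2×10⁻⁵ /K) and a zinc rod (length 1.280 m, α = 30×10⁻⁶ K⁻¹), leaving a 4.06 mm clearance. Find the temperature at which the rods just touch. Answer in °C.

T = 79.0 °C

Gap closes when ΔL₁ + ΔL₂ = 4.06 mm = 4.06×10⁻³ m
(α₁L₁ + α₂L₂)ΔT = g
α₁L₁ + α₂L₂ = 2.2×10⁻⁵×1.359 + 30×10⁻⁶×1.280 = 6.8298×10⁻⁵ m/K
ΔT = 4.06×10⁻³ / 6.8298×10⁻⁵ = 59.445 K
T = 19.6 + 59.445 = 79.045 °C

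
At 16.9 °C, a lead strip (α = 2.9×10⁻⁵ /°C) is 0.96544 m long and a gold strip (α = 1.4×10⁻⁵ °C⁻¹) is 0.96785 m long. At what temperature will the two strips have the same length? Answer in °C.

T = 183.7 °C

Equal length when α₁L₁ΔT − α₂L₂ΔT = L₂ − L₁ = 2.41×10⁻³ m
α₁L₁ = 2.799776×10⁻⁵, α₂L₂ = 1.35499×10⁻⁵ → Δ(αL) = 1.444786×10⁻⁵ m/K
ΔT = 2.41×10⁻³ / 1.444786×10⁻⁵ = 166.807 K, so T = 16.9 + 166.807 = 183.707 °C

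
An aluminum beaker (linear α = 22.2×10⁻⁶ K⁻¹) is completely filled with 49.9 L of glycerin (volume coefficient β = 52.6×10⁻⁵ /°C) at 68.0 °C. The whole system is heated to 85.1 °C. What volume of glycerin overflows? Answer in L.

0.392 L

The beaker also expands: β_container ≈ 3α = 6.66×10⁻⁵ /K
Net overflow = V₀(β_liq − 3α_cont)ΔT
β − 3α = 5.26×10⁻⁴ − 6.66×10⁻⁵ = 4.594×10⁻⁴ /K; ΔT = 17.1 K
ΔV = 49.9 × 4.594×10⁻⁴ × 17.1 = 0.392 L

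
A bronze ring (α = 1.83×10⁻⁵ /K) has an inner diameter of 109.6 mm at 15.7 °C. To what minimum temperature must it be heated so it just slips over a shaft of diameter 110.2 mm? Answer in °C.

Required Δd = 110.2 − 109.6 = 0.6 mm
Δd = αd₀ΔT ⇒ ΔT = Δd/(αd₀) = 0.6 / (1.83×10⁻⁵ × 109.6) = 299.15 K
T_min = 15.7 + 299.15 = 314.85 °C

T = 315 °C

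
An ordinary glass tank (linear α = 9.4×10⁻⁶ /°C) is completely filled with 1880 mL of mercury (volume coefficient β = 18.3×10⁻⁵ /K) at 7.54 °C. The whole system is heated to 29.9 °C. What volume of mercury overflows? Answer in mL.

The tank also expands: β_container ≈ 3α = 2.82×10⁻⁵ /K
Net overflow = V₀(β_liq − 3α_cont)ΔT
β − 3α = 1.83×10⁻⁴ − 2.82×10⁻⁵ = 1.548×10⁻⁴ /K; ΔT = 22.36 K
ΔV = 1880 × 1.548×10⁻⁴ × 22.36 = 6.51 mL

6.51 mL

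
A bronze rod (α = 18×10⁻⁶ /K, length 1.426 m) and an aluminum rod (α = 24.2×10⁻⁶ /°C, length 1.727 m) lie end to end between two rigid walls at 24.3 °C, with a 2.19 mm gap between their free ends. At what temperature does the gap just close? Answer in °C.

Gap closes when ΔL₁ + ΔL₂ = 2.19 mm = 2.19×10⁻³ m
(α₁L₁ + α₂L₂)ΔT = g
α₁L₁ + α₂L₂ = 18×10⁻⁶×1.426 + 24.2×10⁻⁶×1.727 = 6.74614×10⁻⁵ m/K
ΔT = 2.19×10⁻³ / 6.74614×10⁻⁵ = 32.463 K
T = 24.3 + 32.463 = 56.763 °C

T = 56.8 °C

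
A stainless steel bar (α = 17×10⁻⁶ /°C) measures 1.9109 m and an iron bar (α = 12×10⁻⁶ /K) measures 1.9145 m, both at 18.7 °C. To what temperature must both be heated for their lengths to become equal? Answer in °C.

T = 397.2 °C

L₁(1 + α₁ΔT) = L₂(1 + α₂ΔT) ⇒ ΔT = (L₂ − L₁)/(α₁L₁ − α₂L₂)
L₂ − L₁ = 1.9145 − 1.9109 = 3.60×10⁻³ m
α₁L₁ − α₂L₂ = 17×10⁻⁶×1.9109 − 12×10⁻⁶×1.9145 = 9.5113×10⁻⁶ m/K
ΔT = 3.60×10⁻³ / 9.5113×10⁻⁶ = 378.497 K
T = 18.7 + 378.497 = 397.197 °C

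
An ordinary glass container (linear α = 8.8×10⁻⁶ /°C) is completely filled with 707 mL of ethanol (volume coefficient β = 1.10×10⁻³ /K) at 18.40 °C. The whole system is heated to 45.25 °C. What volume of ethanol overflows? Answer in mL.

The container also expands: β_container ≈ 3α = 2.64×10⁻⁵ /K
Net overflow = V₀(β_liq − 3α_cont)ΔT
β − 3α = 1.10×10⁻³ − 2.64×10⁻⁵ = 1.0736×10⁻³ /K; ΔT = 26.85 K
ΔV = 707 × 1.0736×10⁻³ × 26.85 = 20.4 mL

20.4 mL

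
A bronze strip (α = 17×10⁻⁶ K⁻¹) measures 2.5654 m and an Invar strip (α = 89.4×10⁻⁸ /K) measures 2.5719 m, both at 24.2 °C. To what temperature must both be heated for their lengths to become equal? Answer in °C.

T = 181.5 °C

L₁(1 + α₁ΔT) = L₂(1 + α₂ΔT) ⇒ ΔT = (L₂ − L₁)/(α₁L₁ − α₂L₂)
L₂ − L₁ = 2.5719 − 2.5654 = 6.50×10⁻³ m
α₁L₁ − α₂L₂ = 17×10⁻⁶×2.5654 − 89.4×10⁻⁸×2.5719 = 4.13125214×10⁻⁵ m/K
ΔT = 6.50×10⁻³ / 4.13125214×10⁻⁵ = 157.337 K
T = 24.2 + 157.337 = 181.537 °C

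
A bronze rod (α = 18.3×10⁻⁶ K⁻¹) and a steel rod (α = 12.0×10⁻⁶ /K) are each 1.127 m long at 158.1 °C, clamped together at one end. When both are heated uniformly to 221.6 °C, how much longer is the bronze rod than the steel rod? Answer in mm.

ΔT = 63.5 K
bronze: ΔL = 18.3×10⁻⁶ × 1.127 m × 63.5 = 1.3096×10⁻³ m = 1.3096 mm
steel: ΔL = 12.0×10⁻⁶ × 1.127 m × 63.5 = 8.5877×10⁻⁴ m = 0.85877 mm
difference = 1.3096 − 0.85877 = 0.45083 mm

0.451 mm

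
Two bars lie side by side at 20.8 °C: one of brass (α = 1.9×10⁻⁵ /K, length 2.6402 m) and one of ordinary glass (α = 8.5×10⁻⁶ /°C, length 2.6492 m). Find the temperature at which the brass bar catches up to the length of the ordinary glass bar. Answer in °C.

T = 346.3 °C

L₁(1 + α₁ΔT) = L₂(1 + α₂ΔT) ⇒ ΔT = (L₂ − L₁)/(α₁L₁ − α₂L₂)
L₂ − L₁ = 2.6492 − 2.6402 = 9.00×10⁻³ m
α₁L₁ − α₂L₂ = 1.9×10⁻⁵×2.6402 − 8.5×10⁻⁶×2.6492 = 2.76456×10⁻⁵ m/K
ΔT = 9.00×10⁻³ / 2.76456×10⁻⁵ = 325.549 K
T = 20.8 + 325.549 = 346.349 °C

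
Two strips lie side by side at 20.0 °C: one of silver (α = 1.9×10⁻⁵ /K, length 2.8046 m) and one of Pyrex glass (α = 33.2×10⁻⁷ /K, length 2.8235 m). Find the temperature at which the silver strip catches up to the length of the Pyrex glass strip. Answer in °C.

T = 450.4 °C

Equal length when α₁L₁ΔT − α₂L₂ΔT = L₂ − L₁ = 1.89×10⁻² m
α₁L₁ = 5.32874×10⁻⁵, α₂L₂ = 9.37402×10⁻⁶ → Δ(αL) = 4.391338×10⁻⁵ m/K
ΔT = 1.89×10⁻² / 4.391338×10⁻⁵ = 430.393 K, so T = 20.0 + 430.393 = 450.393 °C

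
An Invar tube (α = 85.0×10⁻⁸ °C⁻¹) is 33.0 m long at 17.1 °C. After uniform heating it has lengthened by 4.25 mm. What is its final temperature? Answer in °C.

ΔL = αL₀ΔT ⇒ ΔT = ΔL / (αL₀)
ΔT = 4.25×10⁻³ m / (85.0×10⁻⁸ × 33.0 m) = 151.52 K
T = 17.1 + 151.52 = 168.62 °C

T = 169 °C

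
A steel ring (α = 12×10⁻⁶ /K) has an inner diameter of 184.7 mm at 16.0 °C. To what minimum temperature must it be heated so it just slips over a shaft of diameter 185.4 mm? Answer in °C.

T = 332 °C

Required Δd = 185.4 − 184.7 = 0.7 mm
Δd = αd₀ΔT ⇒ ΔT = Δd/(αd₀) = 0.7 / (12×10⁻⁶ × 184.7) = 315.83 K
T_min = 16.0 + 315.83 = 331.83 °C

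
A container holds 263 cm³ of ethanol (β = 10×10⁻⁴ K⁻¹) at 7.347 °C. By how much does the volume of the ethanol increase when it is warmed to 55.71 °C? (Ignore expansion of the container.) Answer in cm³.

|ΔT| = |55.71 − 7.347| = 48.363 K
ΔV = βV₀ΔT = (10×10⁻⁴)(263)(48.363) = 12.7 cm³

ΔV = 12.7 cm³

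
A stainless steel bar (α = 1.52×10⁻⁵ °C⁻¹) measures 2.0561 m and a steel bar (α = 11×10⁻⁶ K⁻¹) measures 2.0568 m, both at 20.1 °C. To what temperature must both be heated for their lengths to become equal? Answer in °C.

T = 101.2 °C

Equal length when α₁L₁ΔT − α₂L₂ΔT = L₂ − L₁ = 7.00×10⁻⁴ m
α₁L₁ = 3.125272×10⁻⁵, α₂L₂ = 2.26248×10⁻⁵ → Δ(αL) = 8.62792×10⁻⁶ m/K
ΔT = 7.00×10⁻⁴ / 8.62792×10⁻⁶ = 81.132 K, so T = 20.1 + 81.132 = 101.232 °C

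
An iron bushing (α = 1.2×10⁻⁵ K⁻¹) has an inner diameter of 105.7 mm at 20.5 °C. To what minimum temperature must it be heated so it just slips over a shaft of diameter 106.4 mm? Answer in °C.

T = 572 °C

Required Δd = 106.4 − 105.7 = 0.7 mm
Δd = αd₀ΔT ⇒ ΔT = Δd/(αd₀) = 0.7 / (1.2×10⁻⁵ × 105.7) = 551.88 K
T_min = 20.5 + 551.88 = 572.38 °C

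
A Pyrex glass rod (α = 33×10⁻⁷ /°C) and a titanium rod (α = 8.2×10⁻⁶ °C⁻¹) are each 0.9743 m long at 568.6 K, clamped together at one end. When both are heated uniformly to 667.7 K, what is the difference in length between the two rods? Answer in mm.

0.473 mm

ΔT = 99.1 K
Pyrex glass: ΔL = 33×10⁻⁷ × 0.9743 m × 99.1 = 3.1863×10⁻⁴ m = 0.31863 mm
titanium: ΔL = 8.2×10⁻⁶ × 0.9743 m × 99.1 = 7.9174×10⁻⁴ m = 0.79174 mm
difference = 0.79174 − 0.31863 = 0.47311 mm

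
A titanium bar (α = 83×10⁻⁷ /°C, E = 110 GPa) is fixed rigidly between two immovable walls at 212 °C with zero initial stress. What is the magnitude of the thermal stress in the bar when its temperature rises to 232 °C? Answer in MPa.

σ = 18.3 MPa

Fully constrained: the free strain ε = αΔT is blocked, so σ = Eε = EαΔT.
|ΔT| = 20 K
σ = 110×10⁹ × 83×10⁻⁷ × 20 = 1.83×10⁷ Pa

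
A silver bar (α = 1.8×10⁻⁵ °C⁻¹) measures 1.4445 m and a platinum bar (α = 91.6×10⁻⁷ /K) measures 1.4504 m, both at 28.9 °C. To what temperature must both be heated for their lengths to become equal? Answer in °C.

L₁(1 + α₁ΔT) = L₂(1 + α₂ΔT) ⇒ ΔT = (L₂ − L₁)/(α₁L₁ − α₂L₂)
L₂ − L₁ = 1.4504 − 1.4445 = 5.90×10⁻³ m
α₁L₁ − α₂L₂ = 1.8×10⁻⁵×1.4445 − 91.6×10⁻⁷×1.4504 = 1.2715336×10⁻⁵ m/K
ΔT = 5.90×10⁻³ / 1.2715336×10⁻⁵ = 464.007 K
T = 28.9 + 464.007 = 492.907 °C

T = 492.9 °C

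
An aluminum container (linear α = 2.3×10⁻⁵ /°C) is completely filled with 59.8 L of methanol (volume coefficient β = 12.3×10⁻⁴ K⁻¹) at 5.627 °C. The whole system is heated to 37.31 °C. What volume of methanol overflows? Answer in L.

The container also expands: β_container ≈ 3α = 6.9×10⁻⁵ /K
Net overflow = V₀(β_liq − 3α_cont)ΔT
β − 3α = 1.23×10⁻³ − 6.9×10⁻⁵ = 1.161×10⁻³ /K; ΔT = 31.683 K
ΔV = 59.8 × 1.161×10⁻³ × 31.683 = 2.20 L

2.20 L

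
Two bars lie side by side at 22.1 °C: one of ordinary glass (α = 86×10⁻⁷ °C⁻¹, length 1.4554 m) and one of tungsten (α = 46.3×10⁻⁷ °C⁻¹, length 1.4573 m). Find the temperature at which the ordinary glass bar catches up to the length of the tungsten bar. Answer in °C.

T = 351.4 °C

Equal length when α₁L₁ΔT − α₂L₂ΔT = L₂ − L₁ = 1.90×10⁻³ m
α₁L₁ = 1.251644×10⁻⁵, α₂L₂ = 6.747299×10⁻⁶ → Δ(αL) = 5.769141×10⁻⁶ m/K
ΔT = 1.90×10⁻³ / 5.769141×10⁻⁶ = 329.338 K, so T = 22.1 + 329.338 = 351.438 °C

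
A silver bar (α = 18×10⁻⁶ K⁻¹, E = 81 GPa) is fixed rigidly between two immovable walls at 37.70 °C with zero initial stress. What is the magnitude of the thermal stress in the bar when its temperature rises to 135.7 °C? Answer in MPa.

Fully constrained: the free strain ε = αΔT is blocked, so σ = Eε = EαΔT.
|ΔT| = 98.00 K
σ = 81.0×10⁹ × 18×10⁻⁶ × 98.00 = 1.43×10⁸ Pa

σ = 143 MPa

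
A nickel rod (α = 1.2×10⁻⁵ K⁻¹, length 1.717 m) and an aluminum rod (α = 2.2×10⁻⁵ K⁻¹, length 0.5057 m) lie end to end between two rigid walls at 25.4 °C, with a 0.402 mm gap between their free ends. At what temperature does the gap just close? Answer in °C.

T = 38.1 °C

α₁L₁ = 2.0604×10⁻⁵ m/K, α₂L₂ = 1.11254×10⁻⁵ m/K → total 3.17294×10⁻⁵ m/K
ΔT = g/(α₁L₁+α₂L₂) = 4.02×10⁻⁴ / 3.17294×10⁻⁵ = 12.670 K
T = 25.4 + 12.670 = 38.070 °C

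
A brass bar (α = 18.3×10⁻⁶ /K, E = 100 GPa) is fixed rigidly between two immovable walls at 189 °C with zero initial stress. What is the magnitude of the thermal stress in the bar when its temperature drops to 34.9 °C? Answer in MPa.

Fully constrained: the free strain ε = αΔT is blocked, so σ = Eε = EαΔT.
|ΔT| = 154.1 K
σ = 100×10⁹ × 18.3×10⁻⁶ × 154.1 = 2.82×10⁸ Pa

σ = 282 MPa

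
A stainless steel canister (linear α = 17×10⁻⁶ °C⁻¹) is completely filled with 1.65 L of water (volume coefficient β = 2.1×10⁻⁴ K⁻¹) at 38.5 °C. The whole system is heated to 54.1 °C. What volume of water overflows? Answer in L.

The canister also expands: β_container ≈ 3α = 5.1×10⁻⁵ /K
Net overflow = V₀(β_liq − 3α_cont)ΔT
β − 3α = 2.10×10⁻⁴ − 5.1×10⁻⁵ = 1.59×10⁻⁴ /K; ΔT = 15.6 K
ΔV = 1.65 × 1.59×10⁻⁴ × 15.6 = 4.09×10⁻³ L

0.00409 L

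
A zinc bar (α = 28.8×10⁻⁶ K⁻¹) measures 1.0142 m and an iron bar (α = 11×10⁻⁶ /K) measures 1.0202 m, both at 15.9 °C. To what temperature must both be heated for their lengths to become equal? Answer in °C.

Equal length when α₁L₁ΔT − α₂L₂ΔT = L₂ − L₁ = 6.00×10⁻³ m
α₁L₁ = 2.920896×10⁻⁵, α₂L₂ = 1.12222×10⁻⁵ → Δ(αL) = 1.798676×10⁻⁵ m/K
ΔT = 6.00×10⁻³ / 1.798676×10⁻⁵ = 333.579 K, so T = 15.9 + 333.579 = 349.479 °C

T = 349.5 °C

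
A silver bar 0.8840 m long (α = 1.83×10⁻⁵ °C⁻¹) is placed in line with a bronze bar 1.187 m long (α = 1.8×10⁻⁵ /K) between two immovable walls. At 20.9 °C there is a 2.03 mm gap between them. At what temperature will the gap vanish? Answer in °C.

T = 75.0 °C

Gap closes when ΔL₁ + ΔL₂ = 2.03 mm = 2.03×10⁻³ m
(α₁L₁ + α₂L₂)ΔT = g
α₁L₁ + α₂L₂ = 1.83×10⁻⁵×0.8840 + 1.8×10⁻⁵×1.187 = 3.75432×10⁻⁵ m/K
ΔT = 2.03×10⁻³ / 3.75432×10⁻⁵ = 54.071 K
T = 20.9 + 54.071 = 74.971 °C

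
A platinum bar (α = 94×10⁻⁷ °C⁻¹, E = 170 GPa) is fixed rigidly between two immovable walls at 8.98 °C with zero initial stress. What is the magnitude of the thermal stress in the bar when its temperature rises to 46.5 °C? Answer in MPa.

σ = 60.0 MPa

Fully constrained: the free strain ε = αΔT is blocked, so σ = Eε = EαΔT.
|ΔT| = 37.52 K
σ = 170×10⁹ × 94×10⁻⁷ × 37.52 = 6.00×10⁷ Pa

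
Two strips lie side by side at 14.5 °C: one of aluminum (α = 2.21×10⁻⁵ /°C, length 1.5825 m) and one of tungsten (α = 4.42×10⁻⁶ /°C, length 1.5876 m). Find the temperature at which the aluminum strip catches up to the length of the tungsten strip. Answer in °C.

T = 196.9 °C

L₁(1 + α₁ΔT) = L₂(1 + α₂ΔT) ⇒ ΔT = (L₂ − L₁)/(α₁L₁ − α₂L₂)
L₂ − L₁ = 1.5876 − 1.5825 = 5.10×10⁻³ m
α₁L₁ − α₂L₂ = 2.21×10⁻⁵×1.5825 − 4.42×10⁻⁶×1.5876 = 2.7956058×10⁻⁵ m/K
ΔT = 5.10×10⁻³ / 2.7956058×10⁻⁵ = 182.429 K
T = 14.5 + 182.429 = 196.929 °C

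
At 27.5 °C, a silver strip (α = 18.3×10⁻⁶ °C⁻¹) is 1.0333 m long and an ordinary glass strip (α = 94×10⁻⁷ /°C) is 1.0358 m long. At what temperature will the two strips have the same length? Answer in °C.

L₁(1 + α₁ΔT) = L₂(1 + α₂ΔT) ⇒ ΔT = (L₂ − L₁)/(α₁L₁ − α₂L₂)
L₂ − L₁ = 1.0358 − 1.0333 = 2.50×10⁻³ m
α₁L₁ − α₂L₂ = 18.3×10⁻⁶×1.0333 − 94×10⁻⁷×1.0358 = 9.17287×10⁻⁶ m/K
ΔT = 2.50×10⁻³ / 9.17287×10⁻⁶ = 272.543 K
T = 27.5 + 272.543 = 300.043 °C

T = 300.0 °C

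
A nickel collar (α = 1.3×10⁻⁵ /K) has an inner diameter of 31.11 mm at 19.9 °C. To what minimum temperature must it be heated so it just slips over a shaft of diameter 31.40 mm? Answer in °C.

Required Δd = 31.40 − 31.11 = 0.29 mm
Δd = αd₀ΔT ⇒ ΔT = Δd/(αd₀) = 0.29 / (1.3×10⁻⁵ × 31.11) = 717.06 K
T_min = 19.9 + 717.06 = 736.96 °C

T = 737 °C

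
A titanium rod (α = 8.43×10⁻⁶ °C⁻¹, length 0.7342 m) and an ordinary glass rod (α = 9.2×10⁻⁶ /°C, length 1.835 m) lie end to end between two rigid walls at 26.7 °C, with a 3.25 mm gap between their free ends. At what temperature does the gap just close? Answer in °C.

Gap closes when ΔL₁ + ΔL₂ = 3.25 mm = 3.25×10⁻³ m
(α₁L₁ + α₂L₂)ΔT = g
α₁L₁ + α₂L₂ = 8.43×10⁻⁶×0.7342 + 9.2×10⁻⁶×1.835 = 2.3071306×10⁻⁵ m/K
ΔT = 3.25×10⁻³ / 2.3071306×10⁻⁵ = 140.87 K
T = 26.7 + 140.87 = 167.57 °C

T = 168 °C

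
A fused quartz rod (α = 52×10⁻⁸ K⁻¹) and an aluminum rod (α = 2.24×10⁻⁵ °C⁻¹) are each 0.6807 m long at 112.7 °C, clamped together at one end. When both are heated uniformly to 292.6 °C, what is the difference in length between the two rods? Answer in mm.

ΔT = 179.9 K
fused quartz: ΔL = 52×10⁻⁸ × 0.6807 m × 179.9 = 6.3678×10⁻⁵ m = 0.063678 mm
aluminum: ΔL = 2.24×10⁻⁵ × 0.6807 m × 179.9 = 2.7431×10⁻³ m = 2.7431 mm
difference = 2.7431 − 0.063678 = 2.679422 mm

2.68 mm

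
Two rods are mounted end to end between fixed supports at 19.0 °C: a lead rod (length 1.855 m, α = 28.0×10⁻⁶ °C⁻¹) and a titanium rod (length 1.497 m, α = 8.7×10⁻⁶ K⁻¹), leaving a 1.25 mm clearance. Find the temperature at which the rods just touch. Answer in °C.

T = 38.2 °C

Gap closes when ΔL₁ + ΔL₂ = 1.25 mm = 1.25×10⁻³ m
(α₁L₁ + α₂L₂)ΔT = g
α₁L₁ + α₂L₂ = 28.0×10⁻⁶×1.855 + 8.7×10⁻⁶×1.497 = 6.49639×10⁻⁵ m/K
ΔT = 1.25×10⁻³ / 6.49639×10⁻⁵ = 19.241 K
T = 19.0 + 19.241 = 38.241 °C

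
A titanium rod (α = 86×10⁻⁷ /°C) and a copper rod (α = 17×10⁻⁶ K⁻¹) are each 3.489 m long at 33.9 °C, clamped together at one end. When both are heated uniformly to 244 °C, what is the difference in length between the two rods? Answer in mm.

6.16 mm

ΔT = 210.1 K
titanium: ΔL = 86×10⁻⁷ × 3.489 m × 210.1 = 6.3041×10⁻³ m = 6.3041 mm
copper: ΔL = 17×10⁻⁶ × 3.489 m × 210.1 = 1.2462×10⁻² m = 12.462 mm
difference = 12.462 − 6.3041 = 6.1579 mm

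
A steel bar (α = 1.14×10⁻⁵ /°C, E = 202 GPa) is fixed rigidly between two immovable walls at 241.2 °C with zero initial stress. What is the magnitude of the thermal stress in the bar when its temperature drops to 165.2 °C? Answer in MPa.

σ = 175 MPa

Fully constrained: the free strain ε = αΔT is blocked, so σ = Eε = EαΔT.
|ΔT| = 76.0 K
σ = 202×10⁹ × 1.14×10⁻⁵ × 76.0 = 1.75×10⁸ Pa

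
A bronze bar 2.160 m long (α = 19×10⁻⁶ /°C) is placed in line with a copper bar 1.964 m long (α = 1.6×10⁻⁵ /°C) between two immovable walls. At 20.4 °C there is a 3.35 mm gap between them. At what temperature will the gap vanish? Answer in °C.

T = 66.6 °C

α₁L₁ = 4.104×10⁻⁵ m/K, α₂L₂ = 3.1424×10⁻⁵ m/K → total 7.2464×10⁻⁵ m/K
ΔT = g/(α₁L₁+α₂L₂) = 3.35×10⁻³ / 7.2464×10⁻⁵ = 46.230 K
T = 20.4 + 46.230 = 66.630 °C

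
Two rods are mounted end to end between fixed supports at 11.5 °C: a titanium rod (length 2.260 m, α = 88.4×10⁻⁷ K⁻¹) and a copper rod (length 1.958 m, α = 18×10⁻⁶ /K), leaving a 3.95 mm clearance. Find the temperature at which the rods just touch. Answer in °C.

T = 83.0 °C

Gap closes when ΔL₁ + ΔL₂ = 3.95 mm = 3.95×10⁻³ m
(α₁L₁ + α₂L₂)ΔT = g
α₁L₁ + α₂L₂ = 88.4×10⁻⁷×2.260 + 18×10⁻⁶×1.958 = 5.52224×10⁻⁵ m/K
ΔT = 3.95×10⁻³ / 5.52224×10⁻⁵ = 71.529 K
T = 11.5 + 71.529 = 83.029 °C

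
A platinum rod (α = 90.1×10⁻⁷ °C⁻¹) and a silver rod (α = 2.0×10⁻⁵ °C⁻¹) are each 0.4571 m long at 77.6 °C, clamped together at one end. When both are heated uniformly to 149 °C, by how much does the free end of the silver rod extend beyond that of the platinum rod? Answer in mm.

ΔT = 71.4 K
platinum: ΔL = 90.1×10⁻⁷ × 0.4571 m × 71.4 = 2.9406×10⁻⁴ m = 0.29406 mm
silver: ΔL = 2.0×10⁻⁵ × 0.4571 m × 71.4 = 6.5274×10⁻⁴ m = 0.65274 mm
difference = 0.65274 − 0.29406 = 0.35868 mm

0.359 mm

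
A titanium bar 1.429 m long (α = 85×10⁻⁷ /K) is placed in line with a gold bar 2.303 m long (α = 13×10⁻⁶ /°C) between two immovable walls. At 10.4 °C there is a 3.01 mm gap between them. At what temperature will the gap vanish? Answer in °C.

T = 81.9 °C

α₁L₁ = 1.21465×10⁻⁵ m/K, α₂L₂ = 2.9939×10⁻⁵ m/K → total 4.20855×10⁻⁵ m/K
ΔT = g/(α₁L₁+α₂L₂) = 3.01×10⁻³ / 4.20855×10⁻⁵ = 71.521 K
T = 10.4 + 71.521 = 81.921 °C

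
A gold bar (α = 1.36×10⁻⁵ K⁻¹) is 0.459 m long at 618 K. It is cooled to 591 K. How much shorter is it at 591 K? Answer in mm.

ΔL = 0.169 mm

|ΔT| = |591 − 618| = 27 K
ΔL = αL₀ΔT = (1.36×10⁻⁵)(0.459)(27) = 1.69×10⁻⁴ m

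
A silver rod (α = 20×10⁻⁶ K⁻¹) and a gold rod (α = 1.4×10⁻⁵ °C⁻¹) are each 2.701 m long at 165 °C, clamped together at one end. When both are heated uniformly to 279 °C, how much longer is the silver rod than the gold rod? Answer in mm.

ΔT = 114 K
silver: ΔL = 20×10⁻⁶ × 2.701 m × 114 = 6.1583×10⁻³ m = 6.1583 mm
gold: ΔL = 1.4×10⁻⁵ × 2.701 m × 114 = 4.3108×10⁻³ m = 4.3108 mm
difference = 6.1583 − 4.3108 = 1.8475 mm

1.85 mm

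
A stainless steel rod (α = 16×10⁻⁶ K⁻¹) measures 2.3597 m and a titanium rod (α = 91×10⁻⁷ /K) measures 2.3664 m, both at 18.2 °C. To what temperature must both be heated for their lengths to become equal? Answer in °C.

L₁(1 + α₁ΔT) = L₂(1 + α₂ΔT) ⇒ ΔT = (L₂ − L₁)/(α₁L₁ − α₂L₂)
L₂ − L₁ = 2.3664 − 2.3597 = 6.70×10⁻³ m
α₁L₁ − α₂L₂ = 16×10⁻⁶×2.3597 − 91×10⁻⁷×2.3664 = 1.622096×10⁻⁵ m/K
ΔT = 6.70×10⁻³ / 1.622096×10⁻⁵ = 413.046 K
T = 18.2 + 413.046 = 431.246 °C

T = 431.2 °C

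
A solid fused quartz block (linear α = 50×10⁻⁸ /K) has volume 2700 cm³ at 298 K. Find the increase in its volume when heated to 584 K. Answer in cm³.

ΔV = 1.16 cm³

Isotropic solid: β ≈ 3α = 1.5×10⁻⁶ /K; ΔT = 286 K
ΔV = 3αV₀ΔT = 3(50×10⁻⁸)(2700)(286) = 1.16 cm³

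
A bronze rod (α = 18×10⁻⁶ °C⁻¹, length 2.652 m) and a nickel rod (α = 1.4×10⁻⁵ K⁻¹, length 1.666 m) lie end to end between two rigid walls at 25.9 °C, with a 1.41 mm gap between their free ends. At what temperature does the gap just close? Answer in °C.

α₁L₁ = 4.7736×10⁻⁵ m/K, α₂L₂ = 2.3324×10⁻⁵ m/K → total 7.106×10⁻⁵ m/K
ΔT = g/(α₁L₁+α₂L₂) = 1.41×10⁻³ / 7.106×10⁻⁵ = 19.842 K
T = 25.9 + 19.842 = 45.742 °C

T = 45.7 °C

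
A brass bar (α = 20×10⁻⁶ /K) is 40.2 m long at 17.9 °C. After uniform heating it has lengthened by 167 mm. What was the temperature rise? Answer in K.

ΔT = 208 K

ΔL = αL₀ΔT ⇒ ΔT = ΔL / (αL₀)
ΔT = 167×10⁻³ m / (20×10⁻⁶ × 40.2 m) = 207.71 K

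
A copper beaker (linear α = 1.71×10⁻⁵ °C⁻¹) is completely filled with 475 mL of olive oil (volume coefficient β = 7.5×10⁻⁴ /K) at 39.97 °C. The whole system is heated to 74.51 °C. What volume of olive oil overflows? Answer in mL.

11.5 mL

The beaker also expands: β_container ≈ 3α = 5.13×10⁻⁵ /K
Net overflow = V₀(β_liq − 3α_cont)ΔT
β − 3α = 7.50×10⁻⁴ − 5.13×10⁻⁵ = 6.987×10⁻⁴ /K; ΔT = 34.54 K
ΔV = 475 × 6.987×10⁻⁴ × 34.54 = 11.5 mL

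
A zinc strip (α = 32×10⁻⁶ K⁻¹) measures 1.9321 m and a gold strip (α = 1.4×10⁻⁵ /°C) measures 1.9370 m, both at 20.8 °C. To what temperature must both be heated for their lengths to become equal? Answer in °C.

Equal length when α₁L₁ΔT − α₂L₂ΔT = L₂ − L₁ = 4.90×10⁻³ m
α₁L₁ = 6.18272×10⁻⁵, α₂L₂ = 2.7118×10⁻⁵ → Δ(αL) = 3.47092×10⁻⁵ m/K
ΔT = 4.90×10⁻³ / 3.47092×10⁻⁵ = 141.173 K, so T = 20.8 + 141.173 = 161.973 °C

T = 162.0 °C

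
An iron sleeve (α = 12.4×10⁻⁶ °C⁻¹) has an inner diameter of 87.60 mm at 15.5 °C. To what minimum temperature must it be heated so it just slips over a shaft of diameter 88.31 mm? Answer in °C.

T = 669 °C

Required Δd = 88.31 − 87.60 = 0.71 mm
Δd = αd₀ΔT ⇒ ΔT = Δd/(αd₀) = 0.71 / (12.4×10⁻⁶ × 87.60) = 653.63 K
T_min = 15.5 + 653.63 = 669.13 °C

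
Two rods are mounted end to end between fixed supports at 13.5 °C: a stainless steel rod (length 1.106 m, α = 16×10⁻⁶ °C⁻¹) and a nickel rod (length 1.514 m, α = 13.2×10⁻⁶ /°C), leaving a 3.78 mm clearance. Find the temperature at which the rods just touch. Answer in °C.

Gap closes when ΔL₁ + ΔL₂ = 3.78 mm = 3.78×10⁻³ m
(α₁L₁ + α₂L₂)ΔT = g
α₁L₁ + α₂L₂ = 16×10⁻⁶×1.106 + 13.2×10⁻⁶×1.514 = 3.76808×10⁻⁵ m/K
ΔT = 3.78×10⁻³ / 3.76808×10⁻⁵ = 100.32 K
T = 13.5 + 100.32 = 113.82 °C

T = 114 °C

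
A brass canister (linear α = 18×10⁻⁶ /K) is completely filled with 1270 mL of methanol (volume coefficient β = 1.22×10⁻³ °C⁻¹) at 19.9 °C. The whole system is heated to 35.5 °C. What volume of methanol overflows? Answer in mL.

23.1 mL

The canister also expands: β_container ≈ 3α = 5.4×10⁻⁵ /K
Net overflow = V₀(β_liq − 3α_cont)ΔT
β − 3α = 1.22×10⁻³ − 5.4×10⁻⁵ = 1.166×10⁻³ /K; ΔT = 15.6 K
ΔV = 1270 × 1.166×10⁻³ × 15.6 = 23.1 mL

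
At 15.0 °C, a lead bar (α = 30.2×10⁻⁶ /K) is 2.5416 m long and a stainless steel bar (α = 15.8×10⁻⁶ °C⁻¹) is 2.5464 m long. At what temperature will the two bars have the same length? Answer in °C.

L₁(1 + α₁ΔT) = L₂(1 + α₂ΔT) ⇒ ΔT = (L₂ − L₁)/(α₁L₁ − α₂L₂)
L₂ − L₁ = 2.5464 − 2.5416 = 4.80×10⁻³ m
α₁L₁ − α₂L₂ = 30.2×10⁻⁶×2.5416 − 15.8×10⁻⁶×2.5464 = 3.65232×10⁻⁵ m/K
ΔT = 4.80×10⁻³ / 3.65232×10⁻⁵ = 131.423 K
T = 15.0 + 131.423 = 146.423 °C

T = 146.4 °C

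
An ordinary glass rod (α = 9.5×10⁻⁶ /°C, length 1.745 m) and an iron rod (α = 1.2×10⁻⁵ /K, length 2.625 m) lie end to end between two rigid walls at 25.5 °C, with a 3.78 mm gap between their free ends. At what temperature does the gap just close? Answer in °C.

T = 104 °C

α₁L₁ = 1.65775×10⁻⁵ m/K, α₂L₂ = 3.150×10⁻⁵ m/K → total 4.80775×10⁻⁵ m/K
ΔT = g/(α₁L₁+α₂L₂) = 3.78×10⁻³ / 4.80775×10⁻⁵ = 78.62 K
T = 25.5 + 78.62 = 104.12 °C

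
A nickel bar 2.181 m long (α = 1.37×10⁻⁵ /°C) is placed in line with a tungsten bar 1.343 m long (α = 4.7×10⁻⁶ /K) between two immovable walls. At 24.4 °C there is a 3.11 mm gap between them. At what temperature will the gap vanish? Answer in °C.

T = 110 °C

α₁L₁ = 2.98797×10⁻⁵ m/K, α₂L₂ = 6.3121×10⁻⁶ m/K → total 3.61918×10⁻⁵ m/K
ΔT = g/(α₁L₁+α₂L₂) = 3.11×10⁻³ / 3.61918×10⁻⁵ = 85.93 K
T = 24.4 + 85.93 = 110.33 °C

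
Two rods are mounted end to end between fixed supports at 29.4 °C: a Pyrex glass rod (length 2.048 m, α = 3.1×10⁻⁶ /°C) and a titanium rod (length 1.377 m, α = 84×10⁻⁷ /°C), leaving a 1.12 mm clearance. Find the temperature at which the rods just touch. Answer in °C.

T = 91.9 °C

α₁L₁ = 6.3488×10⁻⁶ m/K, α₂L₂ = 1.15668×10⁻⁵ m/K → total 1.79156×10⁻⁵ m/K
ΔT = g/(α₁L₁+α₂L₂) = 1.12×10⁻³ / 1.79156×10⁻⁵ = 62.515 K
T = 29.4 + 62.515 = 91.915 °C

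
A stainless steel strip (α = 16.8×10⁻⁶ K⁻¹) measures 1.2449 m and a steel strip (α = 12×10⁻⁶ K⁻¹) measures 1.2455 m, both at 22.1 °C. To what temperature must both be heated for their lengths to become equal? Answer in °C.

T = 122.6 °C

L₁(1 + α₁ΔT) = L₂(1 + α₂ΔT) ⇒ ΔT = (L₂ − L₁)/(α₁L₁ − α₂L₂)
L₂ − L₁ = 1.2455 − 1.2449 = 6.00×10⁻⁴ m
α₁L₁ − α₂L₂ = 16.8×10⁻⁶×1.2449 − 12×10⁻⁶×1.2455 = 5.96832×10⁻⁶ m/K
ΔT = 6.00×10⁻⁴ / 5.96832×10⁻⁶ = 100.531 K
T = 22.1 + 100.531 = 122.631 °C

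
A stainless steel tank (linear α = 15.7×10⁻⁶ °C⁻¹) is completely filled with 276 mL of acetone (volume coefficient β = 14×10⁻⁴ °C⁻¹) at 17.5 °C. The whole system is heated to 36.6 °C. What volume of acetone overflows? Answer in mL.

The tank also expands: β_container ≈ 3α = 4.71×10⁻⁵ /K
Net overflow = V₀(β_liq − 3α_cont)ΔT
β − 3α = 1.40×10⁻³ − 4.71×10⁻⁵ = 1.3529×10⁻³ /K; ΔT = 19.1 K
ΔV = 276 × 1.3529×10⁻³ × 19.1 = 7.13 mL

7.13 mL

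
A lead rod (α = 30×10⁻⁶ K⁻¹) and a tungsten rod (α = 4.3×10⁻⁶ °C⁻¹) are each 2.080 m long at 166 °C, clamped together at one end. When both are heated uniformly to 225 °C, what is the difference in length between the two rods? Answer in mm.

3.15 mm

ΔT = 59 K
lead: ΔL = 30×10⁻⁶ × 2.080 m × 59 = 3.6816×10⁻³ m = 3.6816 mm
tungsten: ΔL = 4.3×10⁻⁶ × 2.080 m × 59 = 5.2770×10⁻⁴ m = 0.52770 mm
difference = 3.6816 − 0.52770 = 3.1539 mm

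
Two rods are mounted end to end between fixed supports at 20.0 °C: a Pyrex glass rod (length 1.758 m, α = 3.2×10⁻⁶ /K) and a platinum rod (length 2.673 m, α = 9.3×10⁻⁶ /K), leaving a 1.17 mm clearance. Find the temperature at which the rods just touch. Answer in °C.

T = 58.4 °C

Gap closes when ΔL₁ + ΔL₂ = 1.17 mm = 1.17×10⁻³ m
(α₁L₁ + α₂L₂)ΔT = g
α₁L₁ + α₂L₂ = 3.2×10⁻⁶×1.758 + 9.3×10⁻⁶×2.673 = 3.04845×10⁻⁵ m/K
ΔT = 1.17×10⁻³ / 3.04845×10⁻⁵ = 38.380 K
T = 20.0 + 38.380 = 58.380 °C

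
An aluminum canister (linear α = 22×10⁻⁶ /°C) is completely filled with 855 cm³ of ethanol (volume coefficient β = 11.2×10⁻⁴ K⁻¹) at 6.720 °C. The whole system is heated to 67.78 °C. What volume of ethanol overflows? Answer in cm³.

55.0 cm³

The canister also expands: β_container ≈ 3α = 6.6×10⁻⁵ /K
Net overflow = V₀(β_liq − 3α_cont)ΔT
β − 3α = 1.12×10⁻³ − 6.6×10⁻⁵ = 1.054×10⁻³ /K; ΔT = 61.060 K
ΔV = 855 × 1.054×10⁻³ × 61.060 = 55.0 cm³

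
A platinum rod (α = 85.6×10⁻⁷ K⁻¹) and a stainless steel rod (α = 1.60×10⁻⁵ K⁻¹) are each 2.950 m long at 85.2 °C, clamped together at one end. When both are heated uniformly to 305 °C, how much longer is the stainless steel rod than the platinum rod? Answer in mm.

ΔT = 219.8 K
platinum: ΔL = 85.6×10⁻⁷ × 2.950 m × 219.8 = 5.5504×10⁻³ m = 5.5504 mm
stainless steel: ΔL = 1.60×10⁻⁵ × 2.950 m × 219.8 = 1.0375×10⁻² m = 10.375 mm
difference = 10.375 − 5.5504 = 4.8246 mm

4.82 mm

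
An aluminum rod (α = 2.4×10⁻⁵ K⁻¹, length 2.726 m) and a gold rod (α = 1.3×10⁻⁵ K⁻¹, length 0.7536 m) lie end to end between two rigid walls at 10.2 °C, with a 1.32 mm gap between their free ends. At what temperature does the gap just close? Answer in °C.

T = 27.7 °C

Gap closes when ΔL₁ + ΔL₂ = 1.32 mm = 1.32×10⁻³ m
(α₁L₁ + α₂L₂)ΔT = g
α₁L₁ + α₂L₂ = 2.4×10⁻⁵×2.726 + 1.3×10⁻⁵×0.7536 = 7.52208×10⁻⁵ m/K
ΔT = 1.32×10⁻³ / 7.52208×10⁻⁵ = 17.548 K
T = 10.2 + 17.548 = 27.748 °C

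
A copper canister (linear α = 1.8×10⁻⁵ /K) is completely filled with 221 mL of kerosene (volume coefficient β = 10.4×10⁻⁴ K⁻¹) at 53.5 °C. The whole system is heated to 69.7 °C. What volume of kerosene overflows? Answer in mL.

The canister also expands: β_container ≈ 3α = 5.4×10⁻⁵ /K
Net overflow = V₀(β_liq − 3α_cont)ΔT
β − 3α = 1.04×10⁻³ − 5.4×10⁻⁵ = 9.86×10⁻⁴ /K; ΔT = 16.2 K
ΔV = 221 × 9.86×10⁻⁴ × 16.2 = 3.53 mL

3.53 mL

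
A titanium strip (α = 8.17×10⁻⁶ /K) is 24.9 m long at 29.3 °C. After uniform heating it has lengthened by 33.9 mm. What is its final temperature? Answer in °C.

ΔL = αL₀ΔT ⇒ ΔT = ΔL / (αL₀)
ΔT = 33.9×10⁻³ m / (8.17×10⁻⁶ × 24.9 m) = 166.64 K
T = 29.3 + 166.64 = 195.94 °C

T = 196 °C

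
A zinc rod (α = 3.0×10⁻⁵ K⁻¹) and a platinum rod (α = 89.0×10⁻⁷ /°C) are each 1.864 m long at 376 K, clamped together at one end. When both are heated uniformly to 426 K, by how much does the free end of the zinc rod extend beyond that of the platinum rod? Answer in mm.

1.97 mm

ΔT = 50 K
zinc: ΔL = 3.0×10⁻⁵ × 1.864 m × 50 = 2.7960×10⁻³ m = 2.7960 mm
platinum: ΔL = 89.0×10⁻⁷ × 1.864 m × 50 = 8.2948×10⁻⁴ m = 0.82948 mm
difference = 2.7960 − 0.82948 = 1.96652 mm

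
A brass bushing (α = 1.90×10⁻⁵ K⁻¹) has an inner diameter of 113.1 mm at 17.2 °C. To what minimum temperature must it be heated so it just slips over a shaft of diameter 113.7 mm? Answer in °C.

Required Δd = 113.7 − 113.1 = 0.6 mm
Δd = αd₀ΔT ⇒ ΔT = Δd/(αd₀) = 0.6 / (1.90×10⁻⁵ × 113.1) = 279.21 K
T_min = 17.2 + 279.21 = 296.41 °C

T = 296 °C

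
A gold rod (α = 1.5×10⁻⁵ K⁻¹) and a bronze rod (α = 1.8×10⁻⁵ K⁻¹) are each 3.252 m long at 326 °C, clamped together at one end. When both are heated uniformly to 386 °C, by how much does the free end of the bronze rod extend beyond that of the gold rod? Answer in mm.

0.585 mm

ΔT = 60 K
gold: ΔL = 1.5×10⁻⁵ × 3.252 m × 60 = 2.9268×10⁻³ m = 2.9268 mm
bronze: ΔL = 1.8×10⁻⁵ × 3.252 m × 60 = 3.5122×10⁻³ m = 3.5122 mm
difference = 3.5122 − 2.9268 = 0.5854 mm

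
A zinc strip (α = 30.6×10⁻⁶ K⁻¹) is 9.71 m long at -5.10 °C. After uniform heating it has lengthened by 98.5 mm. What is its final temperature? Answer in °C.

T = 326 °C

ΔL = αL₀ΔT ⇒ ΔT = ΔL / (αL₀)
ΔT = 98.5×10⁻³ m / (30.6×10⁻⁶ × 9.71 m) = 331.51 K
T = -5.10 + 331.51 = 326.41 °C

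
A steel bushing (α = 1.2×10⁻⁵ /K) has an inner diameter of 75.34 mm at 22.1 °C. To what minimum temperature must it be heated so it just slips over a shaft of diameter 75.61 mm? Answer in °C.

Required Δd = 75.61 − 75.34 = 0.27 mm
Δd = αd₀ΔT ⇒ ΔT = Δd/(αd₀) = 0.27 / (1.2×10⁻⁵ × 75.34) = 298.65 K
T_min = 22.1 + 298.65 = 320.75 °C

T = 321 °C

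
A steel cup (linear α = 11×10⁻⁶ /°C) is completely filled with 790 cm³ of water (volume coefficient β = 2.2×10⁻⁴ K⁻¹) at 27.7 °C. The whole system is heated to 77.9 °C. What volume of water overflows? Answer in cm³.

The cup also expands: β_container ≈ 3α = 3.3×10⁻⁵ /K
Net overflow = V₀(β_liq − 3α_cont)ΔT
β − 3α = 2.20×10⁻⁴ − 3.3×10⁻⁵ = 1.87×10⁻⁴ /K; ΔT = 50.2 K
ΔV = 790 × 1.87×10⁻⁴ × 50.2 = 7.42 cm³

7.42 cm³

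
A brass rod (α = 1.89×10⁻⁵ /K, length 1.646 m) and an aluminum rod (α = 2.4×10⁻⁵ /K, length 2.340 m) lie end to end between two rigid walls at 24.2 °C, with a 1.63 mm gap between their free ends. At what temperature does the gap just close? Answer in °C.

T = 42.9 °C

α₁L₁ = 3.11094×10⁻⁵ m/K, α₂L₂ = 5.616×10⁻⁵ m/K → total 8.72694×10⁻⁵ m/K
ΔT = g/(α₁L₁+α₂L₂) = 1.63×10⁻³ / 8.72694×10⁻⁵ = 18.678 K
T = 24.2 + 18.678 = 42.878 °C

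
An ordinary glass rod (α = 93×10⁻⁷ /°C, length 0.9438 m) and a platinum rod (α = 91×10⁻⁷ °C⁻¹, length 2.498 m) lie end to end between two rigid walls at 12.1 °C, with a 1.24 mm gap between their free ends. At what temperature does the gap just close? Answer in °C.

Gap closes when ΔL₁ + ΔL₂ = 1.24 mm = 1.24×10⁻³ m
(α₁L₁ + α₂L₂)ΔT = g
α₁L₁ + α₂L₂ = 93×10⁻⁷×0.9438 + 91×10⁻⁷×2.498 = 3.150914×10⁻⁵ m/K
ΔT = 1.24×10⁻³ / 3.150914×10⁻⁵ = 39.354 K
T = 12.1 + 39.354 = 51.454 °C

T = 51.5 °C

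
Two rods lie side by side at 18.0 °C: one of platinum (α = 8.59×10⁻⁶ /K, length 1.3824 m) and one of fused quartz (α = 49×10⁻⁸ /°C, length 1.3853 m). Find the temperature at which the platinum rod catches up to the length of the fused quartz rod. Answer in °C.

L₁(1 + α₁ΔT) = L₂(1 + α₂ΔT) ⇒ ΔT = (L₂ − L₁)/(α₁L₁ − α₂L₂)
L₂ − L₁ = 1.3853 − 1.3824 = 2.90×10⁻³ m
α₁L₁ − α₂L₂ = 8.59×10⁻⁶×1.3824 − 49×10⁻⁸×1.3853 = 1.1196019×10⁻⁵ m/K
ΔT = 2.90×10⁻³ / 1.1196019×10⁻⁵ = 259.021 K
T = 18.0 + 259.021 = 277.021 °C

T = 277.0 °C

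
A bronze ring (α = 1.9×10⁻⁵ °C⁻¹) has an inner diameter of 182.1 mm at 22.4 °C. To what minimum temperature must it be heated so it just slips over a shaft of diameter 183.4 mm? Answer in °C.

Required Δd = 183.4 − 182.1 = 1.3 mm
Δd = αd₀ΔT ⇒ ΔT = Δd/(αd₀) = 1.3 / (1.9×10⁻⁵ × 182.1) = 375.73 K
T_min = 22.4 + 375.73 = 398.13 °C

T = 398 °C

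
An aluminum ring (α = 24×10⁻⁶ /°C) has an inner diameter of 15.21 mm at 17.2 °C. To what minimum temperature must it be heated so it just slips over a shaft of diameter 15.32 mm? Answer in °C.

T = 319 °C

Required Δd = 15.32 − 15.21 = 0.11 mm
Δd = αd₀ΔT ⇒ ΔT = Δd/(αd₀) = 0.11 / (24×10⁻⁶ × 15.21) = 301.34 K
T_min = 17.2 + 301.34 = 318.54 °C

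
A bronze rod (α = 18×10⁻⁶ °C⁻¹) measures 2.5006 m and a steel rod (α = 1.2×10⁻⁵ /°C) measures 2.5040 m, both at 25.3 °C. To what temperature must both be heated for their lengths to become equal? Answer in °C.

T = 252.5 °C

Equal length when α₁L₁ΔT − α₂L₂ΔT = L₂ − L₁ = 3.40×10⁻³ m
α₁L₁ = 4.50108×10⁻⁵, α₂L₂ = 3.0048×10⁻⁵ → Δ(αL) = 1.49628×10⁻⁵ m/K
ΔT = 3.40×10⁻³ / 1.49628×10⁻⁵ = 227.230 K, so T = 25.3 + 227.230 = 252.530 °C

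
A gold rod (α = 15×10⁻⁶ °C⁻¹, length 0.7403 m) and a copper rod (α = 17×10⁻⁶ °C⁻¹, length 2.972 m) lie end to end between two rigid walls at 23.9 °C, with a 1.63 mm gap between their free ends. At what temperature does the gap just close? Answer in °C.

Gap closes when ΔL₁ + ΔL₂ = 1.63 mm = 1.63×10⁻³ m
(α₁L₁ + α₂L₂)ΔT = g
α₁L₁ + α₂L₂ = 15×10⁻⁶×0.7403 + 17×10⁻⁶×2.972 = 6.16285×10⁻⁵ m/K
ΔT = 1.63×10⁻³ / 6.16285×10⁻⁵ = 26.449 K
T = 23.9 + 26.449 = 50.349 °C

T = 50.3 °C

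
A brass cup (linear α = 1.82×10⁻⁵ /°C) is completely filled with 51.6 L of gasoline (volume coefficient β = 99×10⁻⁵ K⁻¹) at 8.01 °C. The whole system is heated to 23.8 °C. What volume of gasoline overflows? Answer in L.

The cup also expands: β_container ≈ 3α = 5.46×10⁻⁵ /K
Net overflow = V₀(β_liq − 3α_cont)ΔT
β − 3α = 9.90×10⁻⁴ − 5.46×10⁻⁵ = 9.354×10⁻⁴ /K; ΔT = 15.79 K
ΔV = 51.6 × 9.354×10⁻⁴ × 15.79 = 0.762 L

0.762 L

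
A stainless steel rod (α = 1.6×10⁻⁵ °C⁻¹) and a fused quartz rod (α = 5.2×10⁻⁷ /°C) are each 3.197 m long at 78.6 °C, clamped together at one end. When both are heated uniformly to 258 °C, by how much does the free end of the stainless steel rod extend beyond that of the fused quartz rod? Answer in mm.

8.88 mm

ΔT = 179.4 K
stainless steel: ΔL = 1.6×10⁻⁵ × 3.197 m × 179.4 = 9.1767×10⁻³ m = 9.1767 mm
fused quartz: ΔL = 5.2×10⁻⁷ × 3.197 m × 179.4 = 2.9824×10⁻⁴ m = 0.29824 mm
difference = 9.1767 − 0.29824 = 8.87846 mm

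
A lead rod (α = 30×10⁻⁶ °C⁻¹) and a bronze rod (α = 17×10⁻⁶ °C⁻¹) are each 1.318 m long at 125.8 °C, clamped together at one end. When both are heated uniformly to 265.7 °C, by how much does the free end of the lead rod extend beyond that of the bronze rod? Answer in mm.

2.40 mm

ΔT = 139.9 K
lead: ΔL = 30×10⁻⁶ × 1.318 m × 139.9 = 5.5316×10⁻³ m = 5.5316 mm
bronze: ΔL = 17×10⁻⁶ × 1.318 m × 139.9 = 3.1346×10⁻³ m = 3.1346 mm
difference = 5.5316 − 3.1346 = 2.3970 mm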